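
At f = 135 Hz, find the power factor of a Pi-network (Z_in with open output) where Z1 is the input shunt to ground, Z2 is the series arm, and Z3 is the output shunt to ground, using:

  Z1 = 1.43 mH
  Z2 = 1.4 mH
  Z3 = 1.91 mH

Step 1 — Angular frequency: ω = 2π·f = 2π·135 = 848.2 rad/s.
Step 2 — Component impedances:
  Z1: Z = jωL = j·848.2·0.00143 = 0 + j1.213 Ω
  Z2: Z = jωL = j·848.2·0.0014 = 0 + j1.188 Ω
  Z3: Z = jωL = j·848.2·0.00191 = 0 + j1.62 Ω
Step 3 — With open output, the series arm Z2 and the output shunt Z3 appear in series to ground: Z2 + Z3 = 0 + j2.808 Ω.
Step 4 — Parallel with input shunt Z1: Z_in = Z1 || (Z2 + Z3) = 0 + j0.847 Ω = 0.847∠90.0° Ω.
Step 5 — Power factor: PF = cos(φ) = Re(Z)/|Z| = -0/0.847 = -0.
Step 6 — Type: Im(Z) = 0.847 ⇒ lagging (phase φ = 90.0°).

PF = -0 (lagging, φ = 90.0°)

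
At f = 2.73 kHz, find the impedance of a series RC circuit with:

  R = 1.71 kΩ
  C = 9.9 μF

Step 1 — Angular frequency: ω = 2π·f = 2π·2730 = 1.715e+04 rad/s.
Step 2 — Component impedances:
  R: Z = R = 1710 Ω
  C: Z = 1/(jωC) = -j/(ω·C) = 0 - j5.889 Ω
Step 3 — Series combination: Z_total = R + C = 1710 - j5.889 Ω = 1710∠-0.2° Ω.

Z = 1710 - j5.889 Ω = 1710∠-0.2° Ω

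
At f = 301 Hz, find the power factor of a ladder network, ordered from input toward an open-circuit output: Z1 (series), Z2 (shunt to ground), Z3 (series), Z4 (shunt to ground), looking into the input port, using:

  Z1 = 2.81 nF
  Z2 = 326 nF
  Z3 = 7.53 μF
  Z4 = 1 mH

Step 1 — Angular frequency: ω = 2π·f = 2π·301 = 1891 rad/s.
Step 2 — Component impedances:
  Z1: Z = 1/(jωC) = -j/(ω·C) = 0 - j1.882e+05 Ω
  Z2: Z = 1/(jωC) = -j/(ω·C) = 0 - j1622 Ω
  Z3: Z = 1/(jωC) = -j/(ω·C) = 0 - j70.22 Ω
  Z4: Z = jωL = j·1891·0.001 = 0 + j1.891 Ω
Step 3 — Ladder network (open output): work backward from the far end, alternating series and parallel combinations. Z_in = 0 - j1.882e+05 Ω = 1.882e+05∠-90.0° Ω.
Step 4 — Power factor: PF = cos(φ) = Re(Z)/|Z| = 0/1.882e+05 = 0.
Step 5 — Type: Im(Z) = -1.882e+05 ⇒ leading (phase φ = -90.0°).

PF = 0 (leading, φ = -90.0°)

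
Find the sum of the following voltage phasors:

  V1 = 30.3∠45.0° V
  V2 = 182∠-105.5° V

Step 1 — Convert each phasor to rectangular form:
  V1 = 30.3·(cos(45.0°) + j·sin(45.0°)) = 21.43 + j21.43 V
  V2 = 182·(cos(-105.5°) + j·sin(-105.5°)) = -48.64 - j175.4 V
Step 2 — Sum components: V_total = -27.21 - j154 V.
Step 3 — Convert to polar: |V_total| = 156.3 V, ∠V_total = -100.0°.

V_total = 156.3∠-100.0° V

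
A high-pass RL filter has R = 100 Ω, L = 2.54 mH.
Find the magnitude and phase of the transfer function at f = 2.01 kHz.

Step 1 — Angular frequency: ω = 2π·2010 = 1.263e+04 rad/s.
Step 2 — Transfer function: H(jω) = jωL/(R + jωL).
Step 3 — Numerator jωL = j·32.08; denominator R + jωL = 100 + j32.08.
Step 4 — H = 0.0933 + j0.2909.
Step 5 — Magnitude: |H| = 0.3055 (-10.3 dB); phase: φ = 72.2°.

|H| = 0.3055 (-10.3 dB), φ = 72.2°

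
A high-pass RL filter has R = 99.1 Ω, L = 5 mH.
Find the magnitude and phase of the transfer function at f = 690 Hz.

Step 1 — Angular frequency: ω = 2π·690 = 4335 rad/s.
Step 2 — Transfer function: H(jω) = jωL/(R + jωL).
Step 3 — Numerator jωL = j·21.68; denominator R + jωL = 99.1 + j21.68.
Step 4 — H = 0.04566 + j0.2088.
Step 5 — Magnitude: |H| = 0.2137 (-13.4 dB); phase: φ = 77.7°.

|H| = 0.2137 (-13.4 dB), φ = 77.7°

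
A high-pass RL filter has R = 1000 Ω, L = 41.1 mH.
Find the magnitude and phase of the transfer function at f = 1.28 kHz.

Step 1 — Angular frequency: ω = 2π·1280 = 8042 rad/s.
Step 2 — Transfer function: H(jω) = jωL/(R + jωL).
Step 3 — Numerator jωL = j·330.5; denominator R + jωL = 1000 + j330.5.
Step 4 — H = 0.0985 + j0.298.
Step 5 — Magnitude: |H| = 0.3138 (-10.1 dB); phase: φ = 71.7°.

|H| = 0.3138 (-10.1 dB), φ = 71.7°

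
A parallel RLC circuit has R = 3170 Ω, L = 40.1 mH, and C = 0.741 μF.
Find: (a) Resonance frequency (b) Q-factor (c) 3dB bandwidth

Step 1 — Resonance: ω₀ = 1/√(LC) = 1/√(0.0401·7.41e-07) = 5801 rad/s.
Step 2 — f₀ = ω₀/(2π) = 923.3 Hz.
Step 3 — Parallel Q: Q = R/(ω₀L) = 3170/(5801·0.0401) = 13.63.
Step 4 — Bandwidth: Δω = ω₀/Q = 425.7 rad/s; BW = Δω/(2π) = 67.76 Hz.

(a) f₀ = 923.3 Hz  (b) Q = 13.63  (c) BW = 67.76 Hz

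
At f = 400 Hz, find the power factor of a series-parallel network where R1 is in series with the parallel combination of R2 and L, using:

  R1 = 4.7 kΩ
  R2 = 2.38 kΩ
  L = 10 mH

Step 1 — Angular frequency: ω = 2π·f = 2π·400 = 2513 rad/s.
Step 2 — Component impedances:
  R1: Z = R = 4700 Ω
  R2: Z = R = 2380 Ω
  L: Z = jωL = j·2513·0.01 = 0 + j25.13 Ω
Step 3 — Parallel branch: R2 || L = 1/(1/R2 + 1/L) = 0.2654 + j25.13 Ω.
Step 4 — Series with R1: Z_total = R1 + (R2 || L) = 4700 + j25.13 Ω = 4700∠0.3° Ω.
Step 5 — Power factor: PF = cos(φ) = Re(Z)/|Z| = 4700/4700 = 1.
Step 6 — Type: Im(Z) = 25.13 ⇒ lagging (phase φ = 0.3°).

PF = 1 (lagging, φ = 0.3°)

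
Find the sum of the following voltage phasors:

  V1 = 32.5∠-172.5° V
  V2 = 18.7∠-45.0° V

Step 1 — Convert each phasor to rectangular form:
  V1 = 32.5·(cos(-172.5°) + j·sin(-172.5°)) = -32.22 - j4.242 V
  V2 = 18.7·(cos(-45.0°) + j·sin(-45.0°)) = 13.22 - j13.22 V
Step 2 — Sum components: V_total = -19 - j17.46 V.
Step 3 — Convert to polar: |V_total| = 25.81 V, ∠V_total = -137.4°.

V_total = 25.81∠-137.4° V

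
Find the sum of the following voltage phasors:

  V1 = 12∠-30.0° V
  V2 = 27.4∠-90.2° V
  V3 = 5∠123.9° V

Step 1 — Convert each phasor to rectangular form:
  V1 = 12·(cos(-30.0°) + j·sin(-30.0°)) = 10.39 - j6 V
  V2 = 27.4·(cos(-90.2°) + j·sin(-90.2°)) = -0.09564 - j27.4 V
  V3 = 5·(cos(123.9°) + j·sin(123.9°)) = -2.789 + j4.15 V
Step 2 — Sum components: V_total = 7.508 - j29.25 V.
Step 3 — Convert to polar: |V_total| = 30.2 V, ∠V_total = -75.6°.

V_total = 30.2∠-75.6° V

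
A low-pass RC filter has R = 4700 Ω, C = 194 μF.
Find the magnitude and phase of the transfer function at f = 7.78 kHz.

Step 1 — Angular frequency: ω = 2π·7780 = 4.888e+04 rad/s.
Step 2 — Transfer function: H(jω) = 1/(1 + jωRC).
Step 3 — Denominator: 1 + jωRC = 1 + j·4.888e+04·4700·0.000194 = 1 + j4.457e+04.
Step 4 — H = 5.034e-10 - j2.244e-05.
Step 5 — Magnitude: |H| = 2.244e-05 (-93.0 dB); phase: φ = -90.0°.

|H| = 2.244e-05 (-93.0 dB), φ = -90.0°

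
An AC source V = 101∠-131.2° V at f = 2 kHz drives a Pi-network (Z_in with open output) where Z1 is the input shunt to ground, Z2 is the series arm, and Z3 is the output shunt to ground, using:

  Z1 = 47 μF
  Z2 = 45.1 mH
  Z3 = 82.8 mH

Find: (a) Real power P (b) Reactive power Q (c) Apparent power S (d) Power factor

Step 1 — Angular frequency: ω = 2π·f = 2π·2000 = 1.257e+04 rad/s.
Step 2 — Component impedances:
  Z1: Z = 1/(jωC) = -j/(ω·C) = 0 - j1.693 Ω
  Z2: Z = jωL = j·1.257e+04·0.0451 = 0 + j566.7 Ω
  Z3: Z = jωL = j·1.257e+04·0.0828 = 0 + j1040 Ω
Step 3 — With open output, the series arm Z2 and the output shunt Z3 appear in series to ground: Z2 + Z3 = 0 + j1607 Ω.
Step 4 — Parallel with input shunt Z1: Z_in = Z1 || (Z2 + Z3) = 0 - j1.695 Ω = 1.695∠-90.0° Ω.
Step 5 — Source phasor: V = 101∠-131.2° V = -66.53 - j75.99 V.
Step 6 — Current: I = V / Z = 44.84 - j39.25 A = 59.59∠-41.2° A.
Step 7 — Complex power: S = V·I* = 0 - j6019 VA.
Step 8 — Real power: P = Re(S) = 0 W.
Step 9 — Reactive power: Q = Im(S) = -6019 VAR.
Step 10 — Apparent power: |S| = 6019 VA.
Step 11 — Power factor: PF = P/|S| = 0 (leading).

(a) P = 0 W  (b) Q = -6019 VAR  (c) S = 6019 VA  (d) PF = 0 (leading)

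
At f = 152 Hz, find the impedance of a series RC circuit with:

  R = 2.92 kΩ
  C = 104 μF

Step 1 — Angular frequency: ω = 2π·f = 2π·152 = 955 rad/s.
Step 2 — Component impedances:
  R: Z = R = 2920 Ω
  C: Z = 1/(jωC) = -j/(ω·C) = 0 - j10.07 Ω
Step 3 — Series combination: Z_total = R + C = 2920 - j10.07 Ω = 2920∠-0.2° Ω.

Z = 2920 - j10.07 Ω = 2920∠-0.2° Ω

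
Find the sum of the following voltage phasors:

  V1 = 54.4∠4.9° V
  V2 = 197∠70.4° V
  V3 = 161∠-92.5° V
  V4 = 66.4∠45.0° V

Step 1 — Convert each phasor to rectangular form:
  V1 = 54.4·(cos(4.9°) + j·sin(4.9°)) = 54.2 + j4.647 V
  V2 = 197·(cos(70.4°) + j·sin(70.4°)) = 66.08 + j185.6 V
  V3 = 161·(cos(-92.5°) + j·sin(-92.5°)) = -7.023 - j160.8 V
  V4 = 66.4·(cos(45.0°) + j·sin(45.0°)) = 46.95 + j46.95 V
Step 2 — Sum components: V_total = 160.2 + j76.34 V.
Step 3 — Convert to polar: |V_total| = 177.5 V, ∠V_total = 25.5°.

V_total = 177.5∠25.5° V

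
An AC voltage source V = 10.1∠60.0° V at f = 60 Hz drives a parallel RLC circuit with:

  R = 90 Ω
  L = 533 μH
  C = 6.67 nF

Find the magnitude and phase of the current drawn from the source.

Step 1 — Angular frequency: ω = 2π·f = 2π·60 = 377 rad/s.
Step 2 — Component impedances:
  R: Z = R = 90 Ω
  L: Z = jωL = j·377·0.000533 = 0 + j0.2009 Ω
  C: Z = 1/(jωC) = -j/(ω·C) = 0 - j3.977e+05 Ω
Step 3 — Parallel combination: 1/Z_total = 1/R + 1/L + 1/C; Z_total = 0.0004486 + j0.2009 Ω = 0.2009∠89.9° Ω.
Step 4 — Source phasor: V = 10.1∠60.0° V = 5.05 + j8.747 V.
Step 5 — Ohm's law: I = V / Z_total = (5.05 + j8.747) / (0.0004486 + j0.2009) = 43.59 - j25.04 A.
Step 6 — Convert to polar: |I| = 50.26 A, ∠I = -29.9°.

I = 50.26∠-29.9° A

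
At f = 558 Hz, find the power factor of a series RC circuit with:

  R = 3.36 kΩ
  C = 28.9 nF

Step 1 — Angular frequency: ω = 2π·f = 2π·558 = 3506 rad/s.
Step 2 — Component impedances:
  R: Z = R = 3360 Ω
  C: Z = 1/(jωC) = -j/(ω·C) = 0 - j9869 Ω
Step 3 — Series combination: Z_total = R + C = 3360 - j9869 Ω = 1.043e+04∠-71.2° Ω.
Step 4 — Power factor: PF = cos(φ) = Re(Z)/|Z| = 3360/10426 = 0.3223.
Step 5 — Type: Im(Z) = -9869 ⇒ leading (phase φ = -71.2°).

PF = 0.3223 (leading, φ = -71.2°)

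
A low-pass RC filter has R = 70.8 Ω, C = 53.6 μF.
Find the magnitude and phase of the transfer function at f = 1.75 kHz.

Step 1 — Angular frequency: ω = 2π·1750 = 1.1e+04 rad/s.
Step 2 — Transfer function: H(jω) = 1/(1 + jωRC).
Step 3 — Denominator: 1 + jωRC = 1 + j·1.1e+04·70.8·5.36e-05 = 1 + j41.73.
Step 4 — H = 0.000574 - j0.02395.
Step 5 — Magnitude: |H| = 0.02396 (-32.4 dB); phase: φ = -88.6°.

|H| = 0.02396 (-32.4 dB), φ = -88.6°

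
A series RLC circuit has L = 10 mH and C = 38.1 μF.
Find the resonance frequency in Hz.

Step 1 — Resonance condition Im(Z)=0 gives ω₀ = 1/√(LC).
Step 2 — ω₀ = 1/√(0.01·3.81e-05) = 1620 rad/s.
Step 3 — f₀ = ω₀/(2π) = 257.8 Hz.

f₀ = 257.8 Hz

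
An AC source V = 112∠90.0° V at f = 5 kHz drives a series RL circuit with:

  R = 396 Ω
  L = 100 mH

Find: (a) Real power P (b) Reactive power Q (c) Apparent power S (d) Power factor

Step 1 — Angular frequency: ω = 2π·f = 2π·5000 = 3.142e+04 rad/s.
Step 2 — Component impedances:
  R: Z = R = 396 Ω
  L: Z = jωL = j·3.142e+04·0.1 = 0 + j3142 Ω
Step 3 — Series combination: Z_total = R + L = 396 + j3142 Ω = 3166∠82.8° Ω.
Step 4 — Source phasor: V = 112∠90.0° V = 0 + j112 V.
Step 5 — Current: I = V / Z = 0.03509 + j0.004424 A = 0.03537∠7.2° A.
Step 6 — Complex power: S = V·I* = 0.4954 + j3.93 VA.
Step 7 — Real power: P = Re(S) = 0.4954 W.
Step 8 — Reactive power: Q = Im(S) = 3.93 VAR.
Step 9 — Apparent power: |S| = 3.962 VA.
Step 10 — Power factor: PF = P/|S| = 0.1251 (lagging).

(a) P = 0.4954 W  (b) Q = 3.93 VAR  (c) S = 3.962 VA  (d) PF = 0.1251 (lagging)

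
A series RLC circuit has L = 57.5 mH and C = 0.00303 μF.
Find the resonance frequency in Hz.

Step 1 — Resonance condition Im(Z)=0 gives ω₀ = 1/√(LC).
Step 2 — ω₀ = 1/√(0.0575·3.03e-09) = 7.576e+04 rad/s.
Step 3 — f₀ = ω₀/(2π) = 1.206e+04 Hz.

f₀ = 1.206e+04 Hz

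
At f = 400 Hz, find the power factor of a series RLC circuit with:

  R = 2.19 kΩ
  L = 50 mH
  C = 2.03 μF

Step 1 — Angular frequency: ω = 2π·f = 2π·400 = 2513 rad/s.
Step 2 — Component impedances:
  R: Z = R = 2190 Ω
  L: Z = jωL = j·2513·0.05 = 0 + j125.7 Ω
  C: Z = 1/(jωC) = -j/(ω·C) = 0 - j196 Ω
Step 3 — Series combination: Z_total = R + L + C = 2190 - j70.34 Ω = 2191∠-1.8° Ω.
Step 4 — Power factor: PF = cos(φ) = Re(Z)/|Z| = 2190/2191 = 0.9995.
Step 5 — Type: Im(Z) = -70.34 ⇒ leading (phase φ = -1.8°).

PF = 0.9995 (leading, φ = -1.8°)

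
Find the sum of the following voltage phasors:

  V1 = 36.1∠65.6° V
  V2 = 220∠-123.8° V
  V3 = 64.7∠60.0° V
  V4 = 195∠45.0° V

Step 1 — Convert each phasor to rectangular form:
  V1 = 36.1·(cos(65.6°) + j·sin(65.6°)) = 14.91 + j32.88 V
  V2 = 220·(cos(-123.8°) + j·sin(-123.8°)) = -122.4 - j182.8 V
  V3 = 64.7·(cos(60.0°) + j·sin(60.0°)) = 32.35 + j56.03 V
  V4 = 195·(cos(45.0°) + j·sin(45.0°)) = 137.9 + j137.9 V
Step 2 — Sum components: V_total = 62.76 + j43.98 V.
Step 3 — Convert to polar: |V_total| = 76.64 V, ∠V_total = 35.0°.

V_total = 76.64∠35.0° V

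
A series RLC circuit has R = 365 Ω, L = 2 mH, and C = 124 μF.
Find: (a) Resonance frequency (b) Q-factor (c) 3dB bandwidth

Step 1 — Resonance condition Im(Z)=0 gives ω₀ = 1/√(LC).
Step 2 — ω₀ = 1/√(0.002·0.000124) = 2008 rad/s.
Step 3 — f₀ = ω₀/(2π) = 319.6 Hz.
Step 4 — Series Q: Q = ω₀L/R = 2008·0.002/365 = 0.011.
Step 5 — 3dB bandwidth: Δω = ω₀/Q = 1.825e+05 rad/s; BW = Δω/(2π) = 2.905e+04 Hz.

(a) f₀ = 319.6 Hz  (b) Q = 0.011  (c) BW = 2.905e+04 Hz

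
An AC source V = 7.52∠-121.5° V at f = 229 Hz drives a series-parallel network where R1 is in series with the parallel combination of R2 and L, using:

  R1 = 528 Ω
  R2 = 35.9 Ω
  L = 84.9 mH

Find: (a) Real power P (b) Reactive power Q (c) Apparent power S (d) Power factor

Step 1 — Angular frequency: ω = 2π·f = 2π·229 = 1439 rad/s.
Step 2 — Component impedances:
  R1: Z = R = 528 Ω
  R2: Z = R = 35.9 Ω
  L: Z = jωL = j·1439·0.0849 = 0 + j122.2 Ω
Step 3 — Parallel branch: R2 || L = 1/(1/R2 + 1/L) = 33.05 + j9.712 Ω.
Step 4 — Series with R1: Z_total = R1 + (R2 || L) = 561 + j9.712 Ω = 561.1∠1.0° Ω.
Step 5 — Source phasor: V = 7.52∠-121.5° V = -3.929 - j6.412 V.
Step 6 — Current: I = V / Z = -0.007199 - j0.0113 A = 0.0134∠-122.5° A.
Step 7 — Complex power: S = V·I* = 0.1008 + j0.001744 VA.
Step 8 — Real power: P = Re(S) = 0.1008 W.
Step 9 — Reactive power: Q = Im(S) = 0.001744 VAR.
Step 10 — Apparent power: |S| = 0.1008 VA.
Step 11 — Power factor: PF = P/|S| = 0.9999 (lagging).

(a) P = 0.1008 W  (b) Q = 0.001744 VAR  (c) S = 0.1008 VA  (d) PF = 0.9999 (lagging)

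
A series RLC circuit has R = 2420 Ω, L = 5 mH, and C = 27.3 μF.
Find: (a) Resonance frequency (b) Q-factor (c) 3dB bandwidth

Step 1 — Resonance: ω₀ = 1/√(LC) = 1/√(0.005·2.73e-05) = 2707 rad/s.
Step 2 — f₀ = ω₀/(2π) = 430.8 Hz.
Step 3 — Series Q: Q = ω₀L/R = 2707·0.005/2420 = 0.005592.
Step 4 — Bandwidth: Δω = ω₀/Q = 4.84e+05 rad/s; BW = Δω/(2π) = 7.703e+04 Hz.

(a) f₀ = 430.8 Hz  (b) Q = 0.005592  (c) BW = 7.703e+04 Hz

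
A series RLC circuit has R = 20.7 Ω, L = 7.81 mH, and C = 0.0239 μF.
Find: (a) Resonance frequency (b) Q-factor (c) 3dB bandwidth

Step 1 — Resonance condition Im(Z)=0 gives ω₀ = 1/√(LC).
Step 2 — ω₀ = 1/√(0.00781·2.39e-08) = 7.319e+04 rad/s.
Step 3 — f₀ = ω₀/(2π) = 1.165e+04 Hz.
Step 4 — Series Q: Q = ω₀L/R = 7.319e+04·0.00781/20.7 = 27.62.
Step 5 — 3dB bandwidth: Δω = ω₀/Q = 2650 rad/s; BW = Δω/(2π) = 421.8 Hz.

(a) f₀ = 1.165e+04 Hz  (b) Q = 27.62  (c) BW = 421.8 Hz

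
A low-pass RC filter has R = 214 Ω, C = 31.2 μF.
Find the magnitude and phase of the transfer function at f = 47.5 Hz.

Step 1 — Angular frequency: ω = 2π·47.5 = 298.5 rad/s.
Step 2 — Transfer function: H(jω) = 1/(1 + jωRC).
Step 3 — Denominator: 1 + jωRC = 1 + j·298.5·214·3.12e-05 = 1 + j1.993.
Step 4 — H = 0.2012 - j0.4009.
Step 5 — Magnitude: |H| = 0.4485 (-7.0 dB); phase: φ = -63.4°.

|H| = 0.4485 (-7.0 dB), φ = -63.4°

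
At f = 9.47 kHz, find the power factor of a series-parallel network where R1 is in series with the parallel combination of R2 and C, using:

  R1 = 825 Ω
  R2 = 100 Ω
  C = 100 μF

Step 1 — Angular frequency: ω = 2π·f = 2π·9470 = 5.95e+04 rad/s.
Step 2 — Component impedances:
  R1: Z = R = 825 Ω
  R2: Z = R = 100 Ω
  C: Z = 1/(jωC) = -j/(ω·C) = 0 - j0.1681 Ω
Step 3 — Parallel branch: R2 || C = 1/(1/R2 + 1/C) = 0.0002824 - j0.1681 Ω.
Step 4 — Series with R1: Z_total = R1 + (R2 || C) = 825 - j0.1681 Ω = 825∠-0.0° Ω.
Step 5 — Power factor: PF = cos(φ) = Re(Z)/|Z| = 825/825 = 1.
Step 6 — Type: Im(Z) = -0.1681 ⇒ leading (phase φ = -0.0°).

PF = 1 (leading, φ = -0.0°)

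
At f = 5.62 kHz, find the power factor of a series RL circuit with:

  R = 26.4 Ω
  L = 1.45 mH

Step 1 — Angular frequency: ω = 2π·f = 2π·5620 = 3.531e+04 rad/s.
Step 2 — Component impedances:
  R: Z = R = 26.4 Ω
  L: Z = jωL = j·3.531e+04·0.00145 = 0 + j51.2 Ω
Step 3 — Series combination: Z_total = R + L = 26.4 + j51.2 Ω = 57.61∠62.7° Ω.
Step 4 — Power factor: PF = cos(φ) = Re(Z)/|Z| = 26.4/57.61 = 0.4583.
Step 5 — Type: Im(Z) = 51.2 ⇒ lagging (phase φ = 62.7°).

PF = 0.4583 (lagging, φ = 62.7°)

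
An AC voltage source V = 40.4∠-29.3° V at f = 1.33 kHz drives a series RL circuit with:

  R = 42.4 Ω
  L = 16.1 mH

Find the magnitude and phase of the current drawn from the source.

Step 1 — Angular frequency: ω = 2π·f = 2π·1330 = 8357 rad/s.
Step 2 — Component impedances:
  R: Z = R = 42.4 Ω
  L: Z = jωL = j·8357·0.0161 = 0 + j134.5 Ω
Step 3 — Series combination: Z_total = R + L = 42.4 + j134.5 Ω = 141.1∠72.5° Ω.
Step 4 — Source phasor: V = 40.4∠-29.3° V = 35.23 - j19.77 V.
Step 5 — Ohm's law: I = V / Z_total = (35.23 - j19.77) / (42.4 + j134.5) = -0.05861 - j0.2803 A.
Step 6 — Convert to polar: |I| = 0.2864 A, ∠I = -101.8°.

I = 0.2864∠-101.8° A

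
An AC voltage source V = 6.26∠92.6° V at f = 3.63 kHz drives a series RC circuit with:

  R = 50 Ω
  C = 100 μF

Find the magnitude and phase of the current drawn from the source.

Step 1 — Angular frequency: ω = 2π·f = 2π·3630 = 2.281e+04 rad/s.
Step 2 — Component impedances:
  R: Z = R = 50 Ω
  C: Z = 1/(jωC) = -j/(ω·C) = 0 - j0.4384 Ω
Step 3 — Series combination: Z_total = R + C = 50 - j0.4384 Ω = 50∠-0.5° Ω.
Step 4 — Source phasor: V = 6.26∠92.6° V = -0.284 + j6.254 V.
Step 5 — Ohm's law: I = V / Z_total = (-0.284 + j6.254) / (50 - j0.4384) = -0.006776 + j0.125 A.
Step 6 — Convert to polar: |I| = 0.1252 A, ∠I = 93.1°.

I = 0.1252∠93.1° A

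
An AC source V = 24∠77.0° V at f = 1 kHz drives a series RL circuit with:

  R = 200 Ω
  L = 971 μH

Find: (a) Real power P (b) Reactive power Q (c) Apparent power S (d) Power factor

Step 1 — Angular frequency: ω = 2π·f = 2π·1000 = 6283 rad/s.
Step 2 — Component impedances:
  R: Z = R = 200 Ω
  L: Z = jωL = j·6283·0.000971 = 0 + j6.101 Ω
Step 3 — Series combination: Z_total = R + L = 200 + j6.101 Ω = 200.1∠1.7° Ω.
Step 4 — Source phasor: V = 24∠77.0° V = 5.399 + j23.38 V.
Step 5 — Current: I = V / Z = 0.03053 + j0.116 A = 0.1199∠75.3° A.
Step 6 — Complex power: S = V·I* = 2.877 + j0.08777 VA.
Step 7 — Real power: P = Re(S) = 2.877 W.
Step 8 — Reactive power: Q = Im(S) = 0.08777 VAR.
Step 9 — Apparent power: |S| = 2.879 VA.
Step 10 — Power factor: PF = P/|S| = 0.9995 (lagging).

(a) P = 2.877 W  (b) Q = 0.08777 VAR  (c) S = 2.879 VA  (d) PF = 0.9995 (lagging)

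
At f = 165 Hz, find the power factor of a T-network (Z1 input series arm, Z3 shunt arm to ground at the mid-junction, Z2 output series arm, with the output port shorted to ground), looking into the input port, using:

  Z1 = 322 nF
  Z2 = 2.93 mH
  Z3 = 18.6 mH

Step 1 — Angular frequency: ω = 2π·f = 2π·165 = 1037 rad/s.
Step 2 — Component impedances:
  Z1: Z = 1/(jωC) = -j/(ω·C) = 0 - j2996 Ω
  Z2: Z = jωL = j·1037·0.00293 = 0 + j3.038 Ω
  Z3: Z = jωL = j·1037·0.0186 = 0 + j19.28 Ω
Step 3 — With the output port shorted to ground, the output series arm Z2 runs from the junction to ground; the shunt arm Z3 also runs from the junction to ground. They appear in parallel: Z3 || Z2 = 0 + j2.624 Ω.
Step 4 — Series with input arm Z1: Z_in = Z1 + (Z3 || Z2) = 0 - j2993 Ω = 2993∠-90.0° Ω.
Step 5 — Power factor: PF = cos(φ) = Re(Z)/|Z| = 0/2993 = 0.
Step 6 — Type: Im(Z) = -2993 ⇒ leading (phase φ = -90.0°).

PF = 0 (leading, φ = -90.0°)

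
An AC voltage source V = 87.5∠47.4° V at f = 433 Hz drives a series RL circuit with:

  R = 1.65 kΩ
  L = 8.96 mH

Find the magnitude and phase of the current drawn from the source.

Step 1 — Angular frequency: ω = 2π·f = 2π·433 = 2721 rad/s.
Step 2 — Component impedances:
  R: Z = R = 1650 Ω
  L: Z = jωL = j·2721·0.00896 = 0 + j24.38 Ω
Step 3 — Series combination: Z_total = R + L = 1650 + j24.38 Ω = 1650∠0.8° Ω.
Step 4 — Source phasor: V = 87.5∠47.4° V = 59.23 + j64.41 V.
Step 5 — Ohm's law: I = V / Z_total = (59.23 + j64.41) / (1650 + j24.38) = 0.03646 + j0.0385 A.
Step 6 — Convert to polar: |I| = 0.05302 A, ∠I = 46.6°.

I = 0.05302∠46.6° A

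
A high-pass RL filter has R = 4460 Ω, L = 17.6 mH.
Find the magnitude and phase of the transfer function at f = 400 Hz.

Step 1 — Angular frequency: ω = 2π·400 = 2513 rad/s.
Step 2 — Transfer function: H(jω) = jωL/(R + jωL).
Step 3 — Numerator jωL = j·44.23; denominator R + jωL = 4460 + j44.23.
Step 4 — H = 9.835e-05 + j0.009917.
Step 5 — Magnitude: |H| = 0.009917 (-40.1 dB); phase: φ = 89.4°.

|H| = 0.009917 (-40.1 dB), φ = 89.4°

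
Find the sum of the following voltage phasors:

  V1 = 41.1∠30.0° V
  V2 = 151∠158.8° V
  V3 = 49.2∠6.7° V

Step 1 — Convert each phasor to rectangular form:
  V1 = 41.1·(cos(30.0°) + j·sin(30.0°)) = 35.59 + j20.55 V
  V2 = 151·(cos(158.8°) + j·sin(158.8°)) = -140.8 + j54.61 V
  V3 = 49.2·(cos(6.7°) + j·sin(6.7°)) = 48.86 + j5.74 V
Step 2 — Sum components: V_total = -56.32 + j80.9 V.
Step 3 — Convert to polar: |V_total| = 98.57 V, ∠V_total = 124.8°.

V_total = 98.57∠124.8° V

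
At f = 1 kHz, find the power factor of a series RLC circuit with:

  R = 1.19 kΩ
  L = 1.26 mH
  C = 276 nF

Step 1 — Angular frequency: ω = 2π·f = 2π·1000 = 6283 rad/s.
Step 2 — Component impedances:
  R: Z = R = 1190 Ω
  L: Z = jωL = j·6283·0.00126 = 0 + j7.917 Ω
  C: Z = 1/(jωC) = -j/(ω·C) = 0 - j576.6 Ω
Step 3 — Series combination: Z_total = R + L + C = 1190 - j568.7 Ω = 1319∠-25.5° Ω.
Step 4 — Power factor: PF = cos(φ) = Re(Z)/|Z| = 1190/1318.9 = 0.9023.
Step 5 — Type: Im(Z) = -568.7 ⇒ leading (phase φ = -25.5°).

PF = 0.9023 (leading, φ = -25.5°)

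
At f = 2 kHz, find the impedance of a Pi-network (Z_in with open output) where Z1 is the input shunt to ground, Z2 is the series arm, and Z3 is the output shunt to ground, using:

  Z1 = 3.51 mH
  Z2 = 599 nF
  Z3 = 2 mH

Step 1 — Angular frequency: ω = 2π·f = 2π·2000 = 1.257e+04 rad/s.
Step 2 — Component impedances:
  Z1: Z = jωL = j·1.257e+04·0.00351 = 0 + j44.11 Ω
  Z2: Z = 1/(jωC) = -j/(ω·C) = 0 - j132.9 Ω
  Z3: Z = jωL = j·1.257e+04·0.002 = 0 + j25.13 Ω
Step 3 — With open output, the series arm Z2 and the output shunt Z3 appear in series to ground: Z2 + Z3 = 0 - j107.7 Ω.
Step 4 — Parallel with input shunt Z1: Z_in = Z1 || (Z2 + Z3) = 0 + j74.69 Ω = 74.69∠90.0° Ω.

Z = 0 + j74.69 Ω = 74.69∠90.0° Ω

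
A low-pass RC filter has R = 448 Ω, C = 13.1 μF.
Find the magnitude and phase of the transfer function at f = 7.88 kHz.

Step 1 — Angular frequency: ω = 2π·7880 = 4.951e+04 rad/s.
Step 2 — Transfer function: H(jω) = 1/(1 + jωRC).
Step 3 — Denominator: 1 + jωRC = 1 + j·4.951e+04·448·1.31e-05 = 1 + j290.6.
Step 4 — H = 1.184e-05 - j0.003441.
Step 5 — Magnitude: |H| = 0.003441 (-49.3 dB); phase: φ = -89.8°.

|H| = 0.003441 (-49.3 dB), φ = -89.8°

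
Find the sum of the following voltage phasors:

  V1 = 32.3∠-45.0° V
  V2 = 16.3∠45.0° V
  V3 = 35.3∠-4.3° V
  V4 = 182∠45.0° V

Step 1 — Convert each phasor to rectangular form:
  V1 = 32.3·(cos(-45.0°) + j·sin(-45.0°)) = 22.84 - j22.84 V
  V2 = 16.3·(cos(45.0°) + j·sin(45.0°)) = 11.53 + j11.53 V
  V3 = 35.3·(cos(-4.3°) + j·sin(-4.3°)) = 35.2 - j2.647 V
  V4 = 182·(cos(45.0°) + j·sin(45.0°)) = 128.7 + j128.7 V
Step 2 — Sum components: V_total = 198.3 + j114.7 V.
Step 3 — Convert to polar: |V_total| = 229.1 V, ∠V_total = 30.1°.

V_total = 229.1∠30.1° V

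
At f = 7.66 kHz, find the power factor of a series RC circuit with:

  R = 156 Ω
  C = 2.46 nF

Step 1 — Angular frequency: ω = 2π·f = 2π·7660 = 4.813e+04 rad/s.
Step 2 — Component impedances:
  R: Z = R = 156 Ω
  C: Z = 1/(jωC) = -j/(ω·C) = 0 - j8446 Ω
Step 3 — Series combination: Z_total = R + C = 156 - j8446 Ω = 8448∠-88.9° Ω.
Step 4 — Power factor: PF = cos(φ) = Re(Z)/|Z| = 156/8448 = 0.01847.
Step 5 — Type: Im(Z) = -8446 ⇒ leading (phase φ = -88.9°).

PF = 0.01847 (leading, φ = -88.9°)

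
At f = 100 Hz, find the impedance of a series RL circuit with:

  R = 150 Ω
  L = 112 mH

Step 1 — Angular frequency: ω = 2π·f = 2π·100 = 628.3 rad/s.
Step 2 — Component impedances:
  R: Z = R = 150 Ω
  L: Z = jωL = j·628.3·0.112 = 0 + j70.37 Ω
Step 3 — Series combination: Z_total = R + L = 150 + j70.37 Ω = 165.7∠25.1° Ω.

Z = 150 + j70.37 Ω = 165.7∠25.1° Ω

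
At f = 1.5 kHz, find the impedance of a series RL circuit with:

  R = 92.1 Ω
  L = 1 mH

Step 1 — Angular frequency: ω = 2π·f = 2π·1500 = 9425 rad/s.
Step 2 — Component impedances:
  R: Z = R = 92.1 Ω
  L: Z = jωL = j·9425·0.001 = 0 + j9.425 Ω
Step 3 — Series combination: Z_total = R + L = 92.1 + j9.425 Ω = 92.58∠5.8° Ω.

Z = 92.1 + j9.425 Ω = 92.58∠5.8° Ω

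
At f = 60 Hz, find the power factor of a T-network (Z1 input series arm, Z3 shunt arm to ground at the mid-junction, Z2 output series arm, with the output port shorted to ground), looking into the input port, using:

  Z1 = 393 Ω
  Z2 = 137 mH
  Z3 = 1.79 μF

Step 1 — Angular frequency: ω = 2π·f = 2π·60 = 377 rad/s.
Step 2 — Component impedances:
  Z1: Z = R = 393 Ω
  Z2: Z = jωL = j·377·0.137 = 0 + j51.65 Ω
  Z3: Z = 1/(jωC) = -j/(ω·C) = 0 - j1482 Ω
Step 3 — With the output port shorted to ground, the output series arm Z2 runs from the junction to ground; the shunt arm Z3 also runs from the junction to ground. They appear in parallel: Z3 || Z2 = 0 + j53.51 Ω.
Step 4 — Series with input arm Z1: Z_in = Z1 + (Z3 || Z2) = 393 + j53.51 Ω = 396.6∠7.8° Ω.
Step 5 — Power factor: PF = cos(φ) = Re(Z)/|Z| = 393/396.6 = 0.9909.
Step 6 — Type: Im(Z) = 53.51 ⇒ lagging (phase φ = 7.8°).

PF = 0.9909 (lagging, φ = 7.8°)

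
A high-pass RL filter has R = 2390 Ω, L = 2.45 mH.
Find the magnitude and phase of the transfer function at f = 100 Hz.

Step 1 — Angular frequency: ω = 2π·100 = 628.3 rad/s.
Step 2 — Transfer function: H(jω) = jωL/(R + jωL).
Step 3 — Numerator jωL = j·1.539; denominator R + jωL = 2390 + j1.539.
Step 4 — H = 4.149e-07 + j0.0006441.
Step 5 — Magnitude: |H| = 0.0006441 (-63.8 dB); phase: φ = 90.0°.

|H| = 0.0006441 (-63.8 dB), φ = 90.0°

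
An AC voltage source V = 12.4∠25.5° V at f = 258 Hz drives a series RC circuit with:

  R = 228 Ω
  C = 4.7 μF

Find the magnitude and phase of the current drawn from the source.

Step 1 — Angular frequency: ω = 2π·f = 2π·258 = 1621 rad/s.
Step 2 — Component impedances:
  R: Z = R = 228 Ω
  C: Z = 1/(jωC) = -j/(ω·C) = 0 - j131.3 Ω
Step 3 — Series combination: Z_total = R + C = 228 - j131.3 Ω = 263.1∠-29.9° Ω.
Step 4 — Source phasor: V = 12.4∠25.5° V = 11.19 + j5.338 V.
Step 5 — Ohm's law: I = V / Z_total = (11.19 + j5.338) / (228 - j131.3) = 0.02675 + j0.03881 A.
Step 6 — Convert to polar: |I| = 0.04713 A, ∠I = 55.4°.

I = 0.04713∠55.4° A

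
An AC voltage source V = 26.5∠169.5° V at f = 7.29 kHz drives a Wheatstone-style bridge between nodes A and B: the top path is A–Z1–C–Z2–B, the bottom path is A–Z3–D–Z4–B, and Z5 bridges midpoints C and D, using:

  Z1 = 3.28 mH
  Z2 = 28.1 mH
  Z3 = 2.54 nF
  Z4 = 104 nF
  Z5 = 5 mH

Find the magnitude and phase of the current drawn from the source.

Step 1 — Angular frequency: ω = 2π·f = 2π·7290 = 4.58e+04 rad/s.
Step 2 — Component impedances:
  Z1: Z = jωL = j·4.58e+04·0.00328 = 0 + j150.2 Ω
  Z2: Z = jωL = j·4.58e+04·0.0281 = 0 + j1287 Ω
  Z3: Z = 1/(jωC) = -j/(ω·C) = 0 - j8595 Ω
  Z4: Z = 1/(jωC) = -j/(ω·C) = 0 - j209.9 Ω
  Z5: Z = jωL = j·4.58e+04·0.005 = 0 + j229 Ω
Step 3 — Bridge requires nodal analysis (the Z5 bridge couples midpoints C and D, so the two paths cannot be reduced to a simple series/parallel combination). Setting node B to ground and injecting 1 A at node A, the 3-node admittance system at A, C, D solves to V_A = Z_AB = 0 + j186.2 Ω = 186.2∠90.0° Ω.
Step 4 — Source phasor: V = 26.5∠169.5° V = -26.06 + j4.829 V.
Step 5 — Ohm's law: I = V / Z_total = (-26.06 + j4.829) / (0 + j186.2) = 0.02594 + j0.14 A.
Step 6 — Convert to polar: |I| = 0.1423 A, ∠I = 79.5°.

I = 0.1423∠79.5° A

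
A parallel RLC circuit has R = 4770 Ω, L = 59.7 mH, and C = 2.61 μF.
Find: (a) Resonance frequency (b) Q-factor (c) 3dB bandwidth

Step 1 — Resonance: ω₀ = 1/√(LC) = 1/√(0.0597·2.61e-06) = 2533 rad/s.
Step 2 — f₀ = ω₀/(2π) = 403.2 Hz.
Step 3 — Parallel Q: Q = R/(ω₀L) = 4770/(2533·0.0597) = 31.54.
Step 4 — Bandwidth: Δω = ω₀/Q = 80.32 rad/s; BW = Δω/(2π) = 12.78 Hz.

(a) f₀ = 403.2 Hz  (b) Q = 31.54  (c) BW = 12.78 Hz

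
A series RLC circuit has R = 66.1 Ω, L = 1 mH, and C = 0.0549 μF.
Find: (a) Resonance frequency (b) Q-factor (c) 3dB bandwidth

Step 1 — Resonance: ω₀ = 1/√(LC) = 1/√(0.001·5.49e-08) = 1.35e+05 rad/s.
Step 2 — f₀ = ω₀/(2π) = 2.148e+04 Hz.
Step 3 — Series Q: Q = ω₀L/R = 1.35e+05·0.001/66.1 = 2.042.
Step 4 — Bandwidth: Δω = ω₀/Q = 6.61e+04 rad/s; BW = Δω/(2π) = 1.052e+04 Hz.

(a) f₀ = 2.148e+04 Hz  (b) Q = 2.042  (c) BW = 1.052e+04 Hz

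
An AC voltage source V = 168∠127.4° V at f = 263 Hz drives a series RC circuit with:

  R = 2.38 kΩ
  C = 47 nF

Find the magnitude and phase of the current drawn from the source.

Step 1 — Angular frequency: ω = 2π·f = 2π·263 = 1652 rad/s.
Step 2 — Component impedances:
  R: Z = R = 2380 Ω
  C: Z = 1/(jωC) = -j/(ω·C) = 0 - j1.288e+04 Ω
Step 3 — Series combination: Z_total = R + C = 2380 - j1.288e+04 Ω = 1.309e+04∠-79.5° Ω.
Step 4 — Source phasor: V = 168∠127.4° V = -102 + j133.5 V.
Step 5 — Ohm's law: I = V / Z_total = (-102 + j133.5) / (2380 - j1.288e+04) = -0.01144 - j0.00581 A.
Step 6 — Convert to polar: |I| = 0.01283 A, ∠I = -153.1°.

I = 0.01283∠-153.1° A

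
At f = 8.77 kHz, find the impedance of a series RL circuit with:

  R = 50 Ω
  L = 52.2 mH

Step 1 — Angular frequency: ω = 2π·f = 2π·8770 = 5.51e+04 rad/s.
Step 2 — Component impedances:
  R: Z = R = 50 Ω
  L: Z = jωL = j·5.51e+04·0.0522 = 0 + j2876 Ω
Step 3 — Series combination: Z_total = R + L = 50 + j2876 Ω = 2877∠89.0° Ω.

Z = 50 + j2876 Ω = 2877∠89.0° Ω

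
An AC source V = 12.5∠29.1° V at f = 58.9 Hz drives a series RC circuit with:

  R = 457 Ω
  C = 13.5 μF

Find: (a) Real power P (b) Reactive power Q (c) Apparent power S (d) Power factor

Step 1 — Angular frequency: ω = 2π·f = 2π·58.9 = 370.1 rad/s.
Step 2 — Component impedances:
  R: Z = R = 457 Ω
  C: Z = 1/(jωC) = -j/(ω·C) = 0 - j200.2 Ω
Step 3 — Series combination: Z_total = R + C = 457 - j200.2 Ω = 498.9∠-23.7° Ω.
Step 4 — Source phasor: V = 12.5∠29.1° V = 10.92 + j6.079 V.
Step 5 — Current: I = V / Z = 0.01516 + j0.01994 A = 0.02505∠52.8° A.
Step 6 — Complex power: S = V·I* = 0.2869 - j0.1256 VA.
Step 7 — Real power: P = Re(S) = 0.2869 W.
Step 8 — Reactive power: Q = Im(S) = -0.1256 VAR.
Step 9 — Apparent power: |S| = 0.3132 VA.
Step 10 — Power factor: PF = P/|S| = 0.916 (leading).

(a) P = 0.2869 W  (b) Q = -0.1256 VAR  (c) S = 0.3132 VA  (d) PF = 0.916 (leading)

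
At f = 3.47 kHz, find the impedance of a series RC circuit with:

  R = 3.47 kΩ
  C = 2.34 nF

Step 1 — Angular frequency: ω = 2π·f = 2π·3470 = 2.18e+04 rad/s.
Step 2 — Component impedances:
  R: Z = R = 3470 Ω
  C: Z = 1/(jωC) = -j/(ω·C) = 0 - j1.96e+04 Ω
Step 3 — Series combination: Z_total = R + C = 3470 - j1.96e+04 Ω = 1.991e+04∠-80.0° Ω.

Z = 3470 - j1.96e+04 Ω = 1.991e+04∠-80.0° Ω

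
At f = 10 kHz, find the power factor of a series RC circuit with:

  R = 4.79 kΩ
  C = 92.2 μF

Step 1 — Angular frequency: ω = 2π·f = 2π·1e+04 = 6.283e+04 rad/s.
Step 2 — Component impedances:
  R: Z = R = 4790 Ω
  C: Z = 1/(jωC) = -j/(ω·C) = 0 - j0.1726 Ω
Step 3 — Series combination: Z_total = R + C = 4790 - j0.1726 Ω = 4790∠-0.0° Ω.
Step 4 — Power factor: PF = cos(φ) = Re(Z)/|Z| = 4790/4790 = 1.
Step 5 — Type: Im(Z) = -0.1726 ⇒ leading (phase φ = -0.0°).

PF = 1 (leading, φ = -0.0°)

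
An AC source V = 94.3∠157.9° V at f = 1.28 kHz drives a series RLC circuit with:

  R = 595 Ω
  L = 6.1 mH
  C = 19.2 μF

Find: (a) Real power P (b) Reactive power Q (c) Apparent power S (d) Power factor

Step 1 — Angular frequency: ω = 2π·f = 2π·1280 = 8042 rad/s.
Step 2 — Component impedances:
  R: Z = R = 595 Ω
  L: Z = jωL = j·8042·0.0061 = 0 + j49.06 Ω
  C: Z = 1/(jωC) = -j/(ω·C) = 0 - j6.476 Ω
Step 3 — Series combination: Z_total = R + L + C = 595 + j42.58 Ω = 596.5∠4.1° Ω.
Step 4 — Source phasor: V = 94.3∠157.9° V = -87.37 + j35.48 V.
Step 5 — Current: I = V / Z = -0.1418 + j0.06978 A = 0.1581∠153.8° A.
Step 6 — Complex power: S = V·I* = 14.87 + j1.064 VA.
Step 7 — Real power: P = Re(S) = 14.87 W.
Step 8 — Reactive power: Q = Im(S) = 1.064 VAR.
Step 9 — Apparent power: |S| = 14.91 VA.
Step 10 — Power factor: PF = P/|S| = 0.9974 (lagging).

(a) P = 14.87 W  (b) Q = 1.064 VAR  (c) S = 14.91 VA  (d) PF = 0.9974 (lagging)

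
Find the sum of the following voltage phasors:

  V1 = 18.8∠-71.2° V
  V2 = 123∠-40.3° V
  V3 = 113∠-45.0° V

Step 1 — Convert each phasor to rectangular form:
  V1 = 18.8·(cos(-71.2°) + j·sin(-71.2°)) = 6.059 - j17.8 V
  V2 = 123·(cos(-40.3°) + j·sin(-40.3°)) = 93.81 - j79.56 V
  V3 = 113·(cos(-45.0°) + j·sin(-45.0°)) = 79.9 - j79.9 V
Step 2 — Sum components: V_total = 179.8 - j177.3 V.
Step 3 — Convert to polar: |V_total| = 252.5 V, ∠V_total = -44.6°.

V_total = 252.5∠-44.6° V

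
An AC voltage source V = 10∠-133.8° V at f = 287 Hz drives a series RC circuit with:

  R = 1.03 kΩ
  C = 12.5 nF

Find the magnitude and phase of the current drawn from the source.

Step 1 — Angular frequency: ω = 2π·f = 2π·287 = 1803 rad/s.
Step 2 — Component impedances:
  R: Z = R = 1030 Ω
  C: Z = 1/(jωC) = -j/(ω·C) = 0 - j4.436e+04 Ω
Step 3 — Series combination: Z_total = R + C = 1030 - j4.436e+04 Ω = 4.438e+04∠-88.7° Ω.
Step 4 — Source phasor: V = 10∠-133.8° V = -6.921 - j7.218 V.
Step 5 — Ohm's law: I = V / Z_total = (-6.921 - j7.218) / (1030 - j4.436e+04) = 0.000159 - j0.0001597 A.
Step 6 — Convert to polar: |I| = 0.0002253 A, ∠I = -45.1°.

I = 0.0002253∠-45.1° A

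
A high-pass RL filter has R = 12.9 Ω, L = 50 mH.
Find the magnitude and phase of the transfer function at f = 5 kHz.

Step 1 — Angular frequency: ω = 2π·5000 = 3.142e+04 rad/s.
Step 2 — Transfer function: H(jω) = jωL/(R + jωL).
Step 3 — Numerator jωL = j·1571; denominator R + jωL = 12.9 + j1571.
Step 4 — H = 0.9999 + j0.008212.
Step 5 — Magnitude: |H| = 1 (-0.0 dB); phase: φ = 0.5°.

|H| = 1 (-0.0 dB), φ = 0.5°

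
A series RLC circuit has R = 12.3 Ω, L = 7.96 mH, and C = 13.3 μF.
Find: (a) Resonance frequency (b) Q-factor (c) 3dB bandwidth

Step 1 — Resonance: ω₀ = 1/√(LC) = 1/√(0.00796·1.33e-05) = 3073 rad/s.
Step 2 — f₀ = ω₀/(2π) = 489.1 Hz.
Step 3 — Series Q: Q = ω₀L/R = 3073·0.00796/12.3 = 1.989.
Step 4 — Bandwidth: Δω = ω₀/Q = 1545 rad/s; BW = Δω/(2π) = 245.9 Hz.

(a) f₀ = 489.1 Hz  (b) Q = 1.989  (c) BW = 245.9 Hz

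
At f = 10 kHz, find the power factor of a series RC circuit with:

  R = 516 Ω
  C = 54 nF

Step 1 — Angular frequency: ω = 2π·f = 2π·1e+04 = 6.283e+04 rad/s.
Step 2 — Component impedances:
  R: Z = R = 516 Ω
  C: Z = 1/(jωC) = -j/(ω·C) = 0 - j294.7 Ω
Step 3 — Series combination: Z_total = R + C = 516 - j294.7 Ω = 594.2∠-29.7° Ω.
Step 4 — Power factor: PF = cos(φ) = Re(Z)/|Z| = 516/594.24 = 0.8683.
Step 5 — Type: Im(Z) = -294.7 ⇒ leading (phase φ = -29.7°).

PF = 0.8683 (leading, φ = -29.7°)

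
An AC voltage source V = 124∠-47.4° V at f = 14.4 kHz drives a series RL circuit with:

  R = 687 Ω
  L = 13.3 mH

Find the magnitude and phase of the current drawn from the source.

Step 1 — Angular frequency: ω = 2π·f = 2π·1.44e+04 = 9.048e+04 rad/s.
Step 2 — Component impedances:
  R: Z = R = 687 Ω
  L: Z = jωL = j·9.048e+04·0.0133 = 0 + j1203 Ω
Step 3 — Series combination: Z_total = R + L = 687 + j1203 Ω = 1386∠60.3° Ω.
Step 4 — Source phasor: V = 124∠-47.4° V = 83.93 - j91.28 V.
Step 5 — Ohm's law: I = V / Z_total = (83.93 - j91.28) / (687 + j1203) = -0.02717 - j0.08526 A.
Step 6 — Convert to polar: |I| = 0.08949 A, ∠I = -107.7°.

I = 0.08949∠-107.7° A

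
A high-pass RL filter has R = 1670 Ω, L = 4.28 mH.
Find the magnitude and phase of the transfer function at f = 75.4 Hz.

Step 1 — Angular frequency: ω = 2π·75.4 = 473.8 rad/s.
Step 2 — Transfer function: H(jω) = jωL/(R + jωL).
Step 3 — Numerator jωL = j·2.028; denominator R + jωL = 1670 + j2.028.
Step 4 — H = 1.474e-06 + j0.001214.
Step 5 — Magnitude: |H| = 0.001214 (-58.3 dB); phase: φ = 89.9°.

|H| = 0.001214 (-58.3 dB), φ = 89.9°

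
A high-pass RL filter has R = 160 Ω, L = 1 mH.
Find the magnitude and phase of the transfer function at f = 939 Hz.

Step 1 — Angular frequency: ω = 2π·939 = 5900 rad/s.
Step 2 — Transfer function: H(jω) = jωL/(R + jωL).
Step 3 — Numerator jωL = j·5.9; denominator R + jωL = 160 + j5.9.
Step 4 — H = 0.001358 + j0.03682.
Step 5 — Magnitude: |H| = 0.03685 (-28.7 dB); phase: φ = 87.9°.

|H| = 0.03685 (-28.7 dB), φ = 87.9°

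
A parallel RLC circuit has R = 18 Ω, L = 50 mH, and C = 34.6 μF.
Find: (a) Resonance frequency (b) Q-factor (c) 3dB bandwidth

Step 1 — Resonance: ω₀ = 1/√(LC) = 1/√(0.05·3.46e-05) = 760.3 rad/s.
Step 2 — f₀ = ω₀/(2π) = 121 Hz.
Step 3 — Parallel Q: Q = R/(ω₀L) = 18/(760.3·0.05) = 0.4735.
Step 4 — Bandwidth: Δω = ω₀/Q = 1606 rad/s; BW = Δω/(2π) = 255.5 Hz.

(a) f₀ = 121 Hz  (b) Q = 0.4735  (c) BW = 255.5 Hz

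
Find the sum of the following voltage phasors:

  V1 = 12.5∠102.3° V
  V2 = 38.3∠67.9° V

Step 1 — Convert each phasor to rectangular form:
  V1 = 12.5·(cos(102.3°) + j·sin(102.3°)) = -2.663 + j12.21 V
  V2 = 38.3·(cos(67.9°) + j·sin(67.9°)) = 14.41 + j35.49 V
Step 2 — Sum components: V_total = 11.75 + j47.7 V.
Step 3 — Convert to polar: |V_total| = 49.12 V, ∠V_total = 76.2°.

V_total = 49.12∠76.2° V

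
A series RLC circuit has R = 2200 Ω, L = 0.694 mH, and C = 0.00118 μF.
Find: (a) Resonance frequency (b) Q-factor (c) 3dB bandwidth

Step 1 — Resonance condition Im(Z)=0 gives ω₀ = 1/√(LC).
Step 2 — ω₀ = 1/√(0.000694·1.18e-09) = 1.105e+06 rad/s.
Step 3 — f₀ = ω₀/(2π) = 1.759e+05 Hz.
Step 4 — Series Q: Q = ω₀L/R = 1.105e+06·0.000694/2200 = 0.3486.
Step 5 — 3dB bandwidth: Δω = ω₀/Q = 3.17e+06 rad/s; BW = Δω/(2π) = 5.045e+05 Hz.

(a) f₀ = 1.759e+05 Hz  (b) Q = 0.3486  (c) BW = 5.045e+05 Hz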